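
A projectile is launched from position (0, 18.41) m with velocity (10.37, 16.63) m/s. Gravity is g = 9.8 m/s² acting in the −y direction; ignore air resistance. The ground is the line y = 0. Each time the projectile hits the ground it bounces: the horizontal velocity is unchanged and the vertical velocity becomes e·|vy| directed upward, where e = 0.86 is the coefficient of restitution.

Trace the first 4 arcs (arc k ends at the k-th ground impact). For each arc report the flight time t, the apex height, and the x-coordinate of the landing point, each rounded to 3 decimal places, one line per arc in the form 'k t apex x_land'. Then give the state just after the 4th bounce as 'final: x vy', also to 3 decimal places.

1 4.273 32.520 44.312
2 4.431 24.052 90.262
3 3.811 17.789 129.779
4 3.277 13.157 163.764
final: 163.764 13.810

Arc 1: start y=18.410, vy=16.630 → t=4.273, apex=32.520, x_land=44.312, impact vy=-25.247
  bounce: vy ← 0.86·25.247 = 21.712
Arc 2: start y=0.000, vy=21.712 → t=4.431, apex=24.052, x_land=90.262, impact vy=-21.712
  bounce: vy ← 0.86·21.712 = 18.672
Arc 3: start y=0.000, vy=18.672 → t=3.811, apex=17.789, x_land=129.779, impact vy=-18.672
  bounce: vy ← 0.86·18.672 = 16.058
Arc 4: start y=0.000, vy=16.058 → t=3.277, apex=13.157, x_land=163.764, impact vy=-16.058
  bounce: vy ← 0.86·16.058 = 13.810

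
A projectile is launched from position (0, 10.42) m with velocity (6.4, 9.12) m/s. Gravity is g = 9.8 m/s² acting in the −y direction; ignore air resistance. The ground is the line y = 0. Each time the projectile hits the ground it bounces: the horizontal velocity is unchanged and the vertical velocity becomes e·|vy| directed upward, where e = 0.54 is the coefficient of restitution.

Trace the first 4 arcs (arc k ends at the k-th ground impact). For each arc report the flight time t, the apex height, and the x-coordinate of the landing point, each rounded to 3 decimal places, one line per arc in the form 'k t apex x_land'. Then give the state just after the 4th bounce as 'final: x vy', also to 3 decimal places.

1 2.661 14.664 17.027
2 1.868 4.276 28.984
3 1.009 1.247 35.441
4 0.545 0.364 38.928
final: 38.928 1.442

Arc 1: start y=10.420, vy=9.120 → t=2.661, apex=14.664, x_land=17.027, impact vy=-16.953
  bounce: vy ← 0.54·16.953 = 9.155
Arc 2: start y=0.000, vy=9.155 → t=1.868, apex=4.276, x_land=28.984, impact vy=-9.155
  bounce: vy ← 0.54·9.155 = 4.944
Arc 3: start y=0.000, vy=4.944 → t=1.009, apex=1.247, x_land=35.441, impact vy=-4.944
  bounce: vy ← 0.54·4.944 = 2.669
Arc 4: start y=0.000, vy=2.669 → t=0.545, apex=0.364, x_land=38.928, impact vy=-2.669
  bounce: vy ← 0.54·2.669 = 1.442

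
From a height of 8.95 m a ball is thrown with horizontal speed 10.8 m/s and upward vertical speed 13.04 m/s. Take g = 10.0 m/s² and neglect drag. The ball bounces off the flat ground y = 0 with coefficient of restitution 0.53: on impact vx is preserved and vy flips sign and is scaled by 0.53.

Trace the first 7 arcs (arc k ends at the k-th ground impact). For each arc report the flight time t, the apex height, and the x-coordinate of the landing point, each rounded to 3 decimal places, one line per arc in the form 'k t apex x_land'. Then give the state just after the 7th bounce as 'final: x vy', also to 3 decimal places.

1 3.172 17.452 34.260
2 1.980 4.902 55.648
3 1.050 1.377 66.984
4 0.556 0.387 72.992
5 0.295 0.109 76.176
6 0.156 0.031 77.864
7 0.083 0.009 78.758
final: 78.758 0.219

Arc 1: start y=8.950, vy=13.040 → t=3.172, apex=17.452, x_land=34.260, impact vy=-18.683
  bounce: vy ← 0.53·18.683 = 9.902
Arc 2: start y=0.000, vy=9.902 → t=1.980, apex=4.902, x_land=55.648, impact vy=-9.902
  bounce: vy ← 0.53·9.902 = 5.248
Arc 3: start y=0.000, vy=5.248 → t=1.050, apex=1.377, x_land=66.984, impact vy=-5.248
  bounce: vy ← 0.53·5.248 = 2.781
Arc 4: start y=0.000, vy=2.781 → t=0.556, apex=0.387, x_land=72.992, impact vy=-2.781
  bounce: vy ← 0.53·2.781 = 1.474
Arc 5: start y=0.000, vy=1.474 → t=0.295, apex=0.109, x_land=76.176, impact vy=-1.474
  bounce: vy ← 0.53·1.474 = 0.781
Arc 6: start y=0.000, vy=0.781 → t=0.156, apex=0.031, x_land=77.864, impact vy=-0.781
  bounce: vy ← 0.53·0.781 = 0.414
Arc 7: start y=0.000, vy=0.414 → t=0.083, apex=0.009, x_land=78.758, impact vy=-0.414
  bounce: vy ← 0.53·0.414 = 0.219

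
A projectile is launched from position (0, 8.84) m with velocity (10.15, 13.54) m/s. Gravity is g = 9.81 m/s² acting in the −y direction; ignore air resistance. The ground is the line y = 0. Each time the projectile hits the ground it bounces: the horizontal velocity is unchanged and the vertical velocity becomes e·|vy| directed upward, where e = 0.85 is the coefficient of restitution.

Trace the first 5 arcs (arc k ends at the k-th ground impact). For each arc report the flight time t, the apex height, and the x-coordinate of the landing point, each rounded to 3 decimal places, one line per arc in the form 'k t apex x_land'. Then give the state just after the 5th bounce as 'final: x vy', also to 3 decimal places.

1 3.306 18.184 33.552
2 3.273 13.138 66.776
3 2.782 9.492 95.015
4 2.365 6.858 119.019
5 2.010 4.955 139.422
final: 139.422 8.381

Arc 1: start y=8.840, vy=13.540 → t=3.306, apex=18.184, x_land=33.552, impact vy=-18.888
  bounce: vy ← 0.85·18.888 = 16.055
Arc 2: start y=0.000, vy=16.055 → t=3.273, apex=13.138, x_land=66.776, impact vy=-16.055
  bounce: vy ← 0.85·16.055 = 13.647
Arc 3: start y=0.000, vy=13.647 → t=2.782, apex=9.492, x_land=95.015, impact vy=-13.647
  bounce: vy ← 0.85·13.647 = 11.600
Arc 4: start y=0.000, vy=11.600 → t=2.365, apex=6.858, x_land=119.019, impact vy=-11.600
  bounce: vy ← 0.85·11.600 = 9.860
Arc 5: start y=0.000, vy=9.860 → t=2.010, apex=4.955, x_land=139.422, impact vy=-9.860
  bounce: vy ← 0.85·9.860 = 8.381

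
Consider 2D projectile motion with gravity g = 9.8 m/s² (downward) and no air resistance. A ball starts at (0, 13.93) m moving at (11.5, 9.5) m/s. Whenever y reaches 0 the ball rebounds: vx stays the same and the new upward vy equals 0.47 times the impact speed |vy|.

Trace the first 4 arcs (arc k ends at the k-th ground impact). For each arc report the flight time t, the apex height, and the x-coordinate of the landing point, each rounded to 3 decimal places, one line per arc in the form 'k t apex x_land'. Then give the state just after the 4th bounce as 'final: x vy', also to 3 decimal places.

1 2.914 18.535 33.514
2 1.828 4.094 54.538
3 0.859 0.904 64.420
4 0.404 0.200 69.064
final: 69.064 0.930

Arc 1: start y=13.930, vy=9.500 → t=2.914, apex=18.535, x_land=33.514, impact vy=-19.060
  bounce: vy ← 0.47·19.060 = 8.958
Arc 2: start y=0.000, vy=8.958 → t=1.828, apex=4.094, x_land=54.538, impact vy=-8.958
  bounce: vy ← 0.47·8.958 = 4.210
Arc 3: start y=0.000, vy=4.210 → t=0.859, apex=0.904, x_land=64.420, impact vy=-4.210
  bounce: vy ← 0.47·4.210 = 1.979
Arc 4: start y=0.000, vy=1.979 → t=0.404, apex=0.200, x_land=69.064, impact vy=-1.979
  bounce: vy ← 0.47·1.979 = 0.930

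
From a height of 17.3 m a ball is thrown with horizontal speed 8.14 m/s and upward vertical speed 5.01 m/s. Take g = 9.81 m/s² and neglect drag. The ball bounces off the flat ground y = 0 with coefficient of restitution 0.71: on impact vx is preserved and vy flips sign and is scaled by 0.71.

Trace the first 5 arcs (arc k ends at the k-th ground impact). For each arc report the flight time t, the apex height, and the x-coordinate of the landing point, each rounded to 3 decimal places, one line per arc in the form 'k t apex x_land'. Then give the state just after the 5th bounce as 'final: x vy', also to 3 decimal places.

1 2.457 18.579 19.999
2 2.764 9.366 42.496
3 1.962 4.721 58.468
4 1.393 2.380 69.808
5 0.989 1.200 77.860
final: 77.860 3.445

Arc 1: start y=17.300, vy=5.010 → t=2.457, apex=18.579, x_land=19.999, impact vy=-19.093
  bounce: vy ← 0.71·19.093 = 13.556
Arc 2: start y=0.000, vy=13.556 → t=2.764, apex=9.366, x_land=42.496, impact vy=-13.556
  bounce: vy ← 0.71·13.556 = 9.625
Arc 3: start y=0.000, vy=9.625 → t=1.962, apex=4.721, x_land=58.468, impact vy=-9.625
  bounce: vy ← 0.71·9.625 = 6.833
Arc 4: start y=0.000, vy=6.833 → t=1.393, apex=2.380, x_land=69.808, impact vy=-6.833
  bounce: vy ← 0.71·6.833 = 4.852
Arc 5: start y=0.000, vy=4.852 → t=0.989, apex=1.200, x_land=77.860, impact vy=-4.852
  bounce: vy ← 0.71·4.852 = 3.445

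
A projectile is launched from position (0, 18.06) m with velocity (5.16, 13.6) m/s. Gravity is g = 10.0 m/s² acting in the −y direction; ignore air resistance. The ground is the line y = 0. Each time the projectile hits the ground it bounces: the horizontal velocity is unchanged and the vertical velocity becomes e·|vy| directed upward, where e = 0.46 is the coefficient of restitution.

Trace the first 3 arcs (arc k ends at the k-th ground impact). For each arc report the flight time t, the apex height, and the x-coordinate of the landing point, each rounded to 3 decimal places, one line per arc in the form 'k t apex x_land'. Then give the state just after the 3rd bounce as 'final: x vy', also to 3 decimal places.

Arc 1: start y=18.060, vy=13.600 → t=3.697, apex=27.308, x_land=19.077, impact vy=-23.370
  bounce: vy ← 0.46·23.370 = 10.750
Arc 2: start y=0.000, vy=10.750 → t=2.150, apex=5.778, x_land=30.171, impact vy=-10.750
  bounce: vy ← 0.46·10.750 = 4.945
Arc 3: start y=0.000, vy=4.945 → t=0.989, apex=1.223, x_land=35.274, impact vy=-4.945
  bounce: vy ← 0.46·4.945 = 2.275

1 3.697 27.308 19.077
2 2.150 5.778 30.171
3 0.989 1.223 35.274
final: 35.274 2.275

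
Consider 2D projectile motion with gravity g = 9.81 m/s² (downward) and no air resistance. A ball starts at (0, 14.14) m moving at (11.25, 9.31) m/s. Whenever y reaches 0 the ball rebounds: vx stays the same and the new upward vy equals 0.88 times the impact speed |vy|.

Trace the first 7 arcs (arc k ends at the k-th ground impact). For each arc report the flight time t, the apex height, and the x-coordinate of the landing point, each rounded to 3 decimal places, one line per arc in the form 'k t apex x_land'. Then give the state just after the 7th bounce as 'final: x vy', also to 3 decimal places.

Arc 1: start y=14.140, vy=9.310 → t=2.894, apex=18.558, x_land=32.559, impact vy=-19.081
  bounce: vy ← 0.88·19.081 = 16.792
Arc 2: start y=0.000, vy=16.792 → t=3.423, apex=14.371, x_land=71.072, impact vy=-16.792
  bounce: vy ← 0.88·16.792 = 14.777
Arc 3: start y=0.000, vy=14.777 → t=3.013, apex=11.129, x_land=104.964, impact vy=-14.777
  bounce: vy ← 0.88·14.777 = 13.003
Arc 4: start y=0.000, vy=13.003 → t=2.651, apex=8.618, x_land=134.788, impact vy=-13.003
  bounce: vy ← 0.88·13.003 = 11.443
Arc 5: start y=0.000, vy=11.443 → t=2.333, apex=6.674, x_land=161.034, impact vy=-11.443
  bounce: vy ← 0.88·11.443 = 10.070
Arc 6: start y=0.000, vy=10.070 → t=2.053, apex=5.168, x_land=184.130, impact vy=-10.070
  bounce: vy ← 0.88·10.070 = 8.862
Arc 7: start y=0.000, vy=8.862 → t=1.807, apex=4.002, x_land=204.454, impact vy=-8.862
  bounce: vy ← 0.88·8.862 = 7.798

1 2.894 18.558 32.559
2 3.423 14.371 71.072
3 3.013 11.129 104.964
4 2.651 8.618 134.788
5 2.333 6.674 161.034
6 2.053 5.168 184.130
7 1.807 4.002 204.454
final: 204.454 7.798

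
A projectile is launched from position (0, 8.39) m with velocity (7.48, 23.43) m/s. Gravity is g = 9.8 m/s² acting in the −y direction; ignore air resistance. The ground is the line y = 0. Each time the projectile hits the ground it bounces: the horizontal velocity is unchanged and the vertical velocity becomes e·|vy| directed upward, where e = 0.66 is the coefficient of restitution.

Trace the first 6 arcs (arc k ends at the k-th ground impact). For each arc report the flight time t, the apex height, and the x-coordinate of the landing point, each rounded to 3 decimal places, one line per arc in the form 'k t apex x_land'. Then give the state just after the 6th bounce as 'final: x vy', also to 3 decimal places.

Arc 1: start y=8.390, vy=23.430 → t=5.116, apex=36.398, x_land=38.270, impact vy=-26.710
  bounce: vy ← 0.66·26.710 = 17.628
Arc 2: start y=0.000, vy=17.628 → t=3.598, apex=15.855, x_land=65.180, impact vy=-17.628
  bounce: vy ← 0.66·17.628 = 11.635
Arc 3: start y=0.000, vy=11.635 → t=2.374, apex=6.907, x_land=82.941, impact vy=-11.635
  bounce: vy ← 0.66·11.635 = 7.679
Arc 4: start y=0.000, vy=7.679 → t=1.567, apex=3.008, x_land=94.663, impact vy=-7.679
  bounce: vy ← 0.66·7.679 = 5.068
Arc 5: start y=0.000, vy=5.068 → t=1.034, apex=1.310, x_land=102.400, impact vy=-5.068
  bounce: vy ← 0.66·5.068 = 3.345
Arc 6: start y=0.000, vy=3.345 → t=0.683, apex=0.571, x_land=107.506, impact vy=-3.345
  bounce: vy ← 0.66·3.345 = 2.208

1 5.116 36.398 38.270
2 3.598 15.855 65.180
3 2.374 6.907 82.941
4 1.567 3.008 94.663
5 1.034 1.310 102.400
6 0.683 0.571 107.506
final: 107.506 2.208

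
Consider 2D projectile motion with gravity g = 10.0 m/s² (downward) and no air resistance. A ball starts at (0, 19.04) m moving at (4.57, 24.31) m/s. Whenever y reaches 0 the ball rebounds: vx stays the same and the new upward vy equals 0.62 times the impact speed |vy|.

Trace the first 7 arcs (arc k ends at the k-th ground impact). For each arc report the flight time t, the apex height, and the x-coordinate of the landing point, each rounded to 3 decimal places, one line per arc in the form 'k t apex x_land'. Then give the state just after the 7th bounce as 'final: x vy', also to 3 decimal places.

Arc 1: start y=19.040, vy=24.310 → t=5.548, apex=48.589, x_land=25.356, impact vy=-31.173
  bounce: vy ← 0.62·31.173 = 19.327
Arc 2: start y=0.000, vy=19.327 → t=3.865, apex=18.678, x_land=43.021, impact vy=-19.327
  bounce: vy ← 0.62·19.327 = 11.983
Arc 3: start y=0.000, vy=11.983 → t=2.397, apex=7.180, x_land=53.974, impact vy=-11.983
  bounce: vy ← 0.62·11.983 = 7.429
Arc 4: start y=0.000, vy=7.429 → t=1.486, apex=2.760, x_land=60.764, impact vy=-7.429
  bounce: vy ← 0.62·7.429 = 4.606
Arc 5: start y=0.000, vy=4.606 → t=0.921, apex=1.061, x_land=64.974, impact vy=-4.606
  bounce: vy ← 0.62·4.606 = 2.856
Arc 6: start y=0.000, vy=2.856 → t=0.571, apex=0.408, x_land=67.585, impact vy=-2.856
  bounce: vy ← 0.62·2.856 = 1.771
Arc 7: start y=0.000, vy=1.771 → t=0.354, apex=0.157, x_land=69.203, impact vy=-1.771
  bounce: vy ← 0.62·1.771 = 1.098

1 5.548 48.589 25.356
2 3.865 18.678 43.021
3 2.397 7.180 53.974
4 1.486 2.760 60.764
5 0.921 1.061 64.974
6 0.571 0.408 67.585
7 0.354 0.157 69.203
final: 69.203 1.098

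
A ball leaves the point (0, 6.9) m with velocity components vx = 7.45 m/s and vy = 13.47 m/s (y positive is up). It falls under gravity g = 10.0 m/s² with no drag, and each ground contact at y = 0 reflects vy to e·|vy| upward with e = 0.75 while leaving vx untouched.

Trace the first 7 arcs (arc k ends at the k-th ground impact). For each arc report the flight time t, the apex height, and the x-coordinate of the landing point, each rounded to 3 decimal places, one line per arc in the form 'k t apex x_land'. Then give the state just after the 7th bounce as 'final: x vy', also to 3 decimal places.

Arc 1: start y=6.900, vy=13.470 → t=3.134, apex=15.972, x_land=23.350, impact vy=-17.873
  bounce: vy ← 0.75·17.873 = 13.405
Arc 2: start y=0.000, vy=13.405 → t=2.681, apex=8.984, x_land=43.323, impact vy=-13.405
  bounce: vy ← 0.75·13.405 = 10.054
Arc 3: start y=0.000, vy=10.054 → t=2.011, apex=5.054, x_land=58.303, impact vy=-10.054
  bounce: vy ← 0.75·10.054 = 7.540
Arc 4: start y=0.000, vy=7.540 → t=1.508, apex=2.843, x_land=69.538, impact vy=-7.540
  bounce: vy ← 0.75·7.540 = 5.655
Arc 5: start y=0.000, vy=5.655 → t=1.131, apex=1.599, x_land=77.964, impact vy=-5.655
  bounce: vy ← 0.75·5.655 = 4.241
Arc 6: start y=0.000, vy=4.241 → t=0.848, apex=0.899, x_land=84.284, impact vy=-4.241
  bounce: vy ← 0.75·4.241 = 3.181
Arc 7: start y=0.000, vy=3.181 → t=0.636, apex=0.506, x_land=89.023, impact vy=-3.181
  bounce: vy ← 0.75·3.181 = 2.386

1 3.134 15.972 23.350
2 2.681 8.984 43.323
3 2.011 5.054 58.303
4 1.508 2.843 69.538
5 1.131 1.599 77.964
6 0.848 0.899 84.284
7 0.636 0.506 89.023
final: 89.023 2.386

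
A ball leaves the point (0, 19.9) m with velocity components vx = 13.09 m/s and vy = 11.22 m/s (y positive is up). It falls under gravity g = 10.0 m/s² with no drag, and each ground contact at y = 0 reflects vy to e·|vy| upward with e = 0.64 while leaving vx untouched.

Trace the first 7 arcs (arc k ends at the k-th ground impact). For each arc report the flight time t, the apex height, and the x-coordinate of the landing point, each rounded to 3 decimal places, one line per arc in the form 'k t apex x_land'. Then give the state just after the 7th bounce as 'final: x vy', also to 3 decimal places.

Arc 1: start y=19.900, vy=11.220 → t=3.411, apex=26.194, x_land=44.648, impact vy=-22.889
  bounce: vy ← 0.64·22.889 = 14.649
Arc 2: start y=0.000, vy=14.649 → t=2.930, apex=10.729, x_land=82.998, impact vy=-14.649
  bounce: vy ← 0.64·14.649 = 9.375
Arc 3: start y=0.000, vy=9.375 → t=1.875, apex=4.395, x_land=107.543, impact vy=-9.375
  bounce: vy ← 0.64·9.375 = 6.000
Arc 4: start y=0.000, vy=6.000 → t=1.200, apex=1.800, x_land=123.251, impact vy=-6.000
  bounce: vy ← 0.64·6.000 = 3.840
Arc 5: start y=0.000, vy=3.840 → t=0.768, apex=0.737, x_land=133.304, impact vy=-3.840
  bounce: vy ← 0.64·3.840 = 2.458
Arc 6: start y=0.000, vy=2.458 → t=0.492, apex=0.302, x_land=139.738, impact vy=-2.458
  bounce: vy ← 0.64·2.458 = 1.573
Arc 7: start y=0.000, vy=1.573 → t=0.315, apex=0.124, x_land=143.856, impact vy=-1.573
  bounce: vy ← 0.64·1.573 = 1.007

1 3.411 26.194 44.648
2 2.930 10.729 82.998
3 1.875 4.395 107.543
4 1.200 1.800 123.251
5 0.768 0.737 133.304
6 0.492 0.302 139.738
7 0.315 0.124 143.856
final: 143.856 1.007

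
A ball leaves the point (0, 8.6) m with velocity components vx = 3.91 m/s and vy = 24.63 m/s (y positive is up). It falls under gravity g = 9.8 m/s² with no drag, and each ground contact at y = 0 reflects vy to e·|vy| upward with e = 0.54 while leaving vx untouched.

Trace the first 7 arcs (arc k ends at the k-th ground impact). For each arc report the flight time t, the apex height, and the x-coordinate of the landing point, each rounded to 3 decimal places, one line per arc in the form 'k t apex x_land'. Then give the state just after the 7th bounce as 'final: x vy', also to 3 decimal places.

Arc 1: start y=8.600, vy=24.630 → t=5.354, apex=39.551, x_land=20.935, impact vy=-27.842
  bounce: vy ← 0.54·27.842 = 15.035
Arc 2: start y=0.000, vy=15.035 → t=3.068, apex=11.533, x_land=32.933, impact vy=-15.035
  bounce: vy ← 0.54·15.035 = 8.119
Arc 3: start y=0.000, vy=8.119 → t=1.657, apex=3.363, x_land=39.411, impact vy=-8.119
  bounce: vy ← 0.54·8.119 = 4.384
Arc 4: start y=0.000, vy=4.384 → t=0.895, apex=0.981, x_land=42.909, impact vy=-4.384
  bounce: vy ← 0.54·4.384 = 2.367
Arc 5: start y=0.000, vy=2.367 → t=0.483, apex=0.286, x_land=44.799, impact vy=-2.367
  bounce: vy ← 0.54·2.367 = 1.278
Arc 6: start y=0.000, vy=1.278 → t=0.261, apex=0.083, x_land=45.819, impact vy=-1.278
  bounce: vy ← 0.54·1.278 = 0.690
Arc 7: start y=0.000, vy=0.690 → t=0.141, apex=0.024, x_land=46.370, impact vy=-0.690
  bounce: vy ← 0.54·0.690 = 0.373

1 5.354 39.551 20.935
2 3.068 11.533 32.933
3 1.657 3.363 39.411
4 0.895 0.981 42.909
5 0.483 0.286 44.799
6 0.261 0.083 45.819
7 0.141 0.024 46.370
final: 46.370 0.373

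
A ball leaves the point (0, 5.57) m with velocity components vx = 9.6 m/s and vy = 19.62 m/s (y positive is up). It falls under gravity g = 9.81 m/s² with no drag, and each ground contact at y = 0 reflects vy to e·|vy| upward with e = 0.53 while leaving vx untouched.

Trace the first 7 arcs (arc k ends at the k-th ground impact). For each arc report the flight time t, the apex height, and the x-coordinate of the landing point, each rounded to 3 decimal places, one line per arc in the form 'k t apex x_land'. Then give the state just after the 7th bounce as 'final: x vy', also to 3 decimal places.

1 4.266 25.190 40.955
2 2.402 7.076 64.016
3 1.273 1.988 76.238
4 0.675 0.558 82.716
5 0.358 0.157 86.149
6 0.190 0.044 87.969
7 0.100 0.012 88.933
final: 88.933 0.261

Arc 1: start y=5.570, vy=19.620 → t=4.266, apex=25.190, x_land=40.955, impact vy=-22.231
  bounce: vy ← 0.53·22.231 = 11.783
Arc 2: start y=0.000, vy=11.783 → t=2.402, apex=7.076, x_land=64.016, impact vy=-11.783
  bounce: vy ← 0.53·11.783 = 6.245
Arc 3: start y=0.000, vy=6.245 → t=1.273, apex=1.988, x_land=76.238, impact vy=-6.245
  bounce: vy ← 0.53·6.245 = 3.310
Arc 4: start y=0.000, vy=3.310 → t=0.675, apex=0.558, x_land=82.716, impact vy=-3.310
  bounce: vy ← 0.53·3.310 = 1.754
Arc 5: start y=0.000, vy=1.754 → t=0.358, apex=0.157, x_land=86.149, impact vy=-1.754
  bounce: vy ← 0.53·1.754 = 0.930
Arc 6: start y=0.000, vy=0.930 → t=0.190, apex=0.044, x_land=87.969, impact vy=-0.930
  bounce: vy ← 0.53·0.930 = 0.493
Arc 7: start y=0.000, vy=0.493 → t=0.100, apex=0.012, x_land=88.933, impact vy=-0.493
  bounce: vy ← 0.53·0.493 = 0.261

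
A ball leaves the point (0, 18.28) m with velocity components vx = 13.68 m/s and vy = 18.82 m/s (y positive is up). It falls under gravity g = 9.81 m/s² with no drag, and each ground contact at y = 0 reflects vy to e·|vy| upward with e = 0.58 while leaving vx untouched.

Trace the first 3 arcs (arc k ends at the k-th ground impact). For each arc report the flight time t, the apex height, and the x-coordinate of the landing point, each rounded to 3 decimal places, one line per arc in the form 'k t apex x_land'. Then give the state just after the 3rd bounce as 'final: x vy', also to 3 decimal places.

1 4.640 36.333 63.476
2 3.157 12.222 106.665
3 1.831 4.112 131.715
final: 131.715 5.209

Arc 1: start y=18.280, vy=18.820 → t=4.640, apex=36.333, x_land=63.476, impact vy=-26.699
  bounce: vy ← 0.58·26.699 = 15.486
Arc 2: start y=0.000, vy=15.486 → t=3.157, apex=12.222, x_land=106.665, impact vy=-15.486
  bounce: vy ← 0.58·15.486 = 8.982
Arc 3: start y=0.000, vy=8.982 → t=1.831, apex=4.112, x_land=131.715, impact vy=-8.982
  bounce: vy ← 0.58·8.982 = 5.209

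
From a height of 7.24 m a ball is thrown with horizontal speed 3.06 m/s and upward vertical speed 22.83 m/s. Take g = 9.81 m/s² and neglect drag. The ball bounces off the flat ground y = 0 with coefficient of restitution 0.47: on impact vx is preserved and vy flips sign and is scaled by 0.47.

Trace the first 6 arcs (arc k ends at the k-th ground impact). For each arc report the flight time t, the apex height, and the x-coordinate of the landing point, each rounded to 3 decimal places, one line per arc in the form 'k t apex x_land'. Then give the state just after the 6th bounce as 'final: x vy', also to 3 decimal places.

Arc 1: start y=7.240, vy=22.830 → t=4.952, apex=33.805, x_land=15.155, impact vy=-25.754
  bounce: vy ← 0.47·25.754 = 12.104
Arc 2: start y=0.000, vy=12.104 → t=2.468, apex=7.468, x_land=22.706, impact vy=-12.104
  bounce: vy ← 0.47·12.104 = 5.689
Arc 3: start y=0.000, vy=5.689 → t=1.160, apex=1.650, x_land=26.255, impact vy=-5.689
  bounce: vy ← 0.47·5.689 = 2.674
Arc 4: start y=0.000, vy=2.674 → t=0.545, apex=0.364, x_land=27.923, impact vy=-2.674
  bounce: vy ← 0.47·2.674 = 1.257
Arc 5: start y=0.000, vy=1.257 → t=0.256, apex=0.080, x_land=28.707, impact vy=-1.257
  bounce: vy ← 0.47·1.257 = 0.591
Arc 6: start y=0.000, vy=0.591 → t=0.120, apex=0.018, x_land=29.076, impact vy=-0.591
  bounce: vy ← 0.47·0.591 = 0.278

1 4.952 33.805 15.155
2 2.468 7.468 22.706
3 1.160 1.650 26.255
4 0.545 0.364 27.923
5 0.256 0.080 28.707
6 0.120 0.018 29.076
final: 29.076 0.278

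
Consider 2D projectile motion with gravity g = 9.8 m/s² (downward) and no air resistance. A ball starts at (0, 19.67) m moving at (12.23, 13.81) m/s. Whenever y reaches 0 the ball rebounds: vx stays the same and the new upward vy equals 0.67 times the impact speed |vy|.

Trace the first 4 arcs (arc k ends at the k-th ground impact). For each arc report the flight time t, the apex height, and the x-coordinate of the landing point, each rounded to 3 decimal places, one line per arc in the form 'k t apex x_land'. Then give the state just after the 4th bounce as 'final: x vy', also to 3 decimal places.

Arc 1: start y=19.670, vy=13.810 → t=3.859, apex=29.400, x_land=47.192, impact vy=-24.005
  bounce: vy ← 0.67·24.005 = 16.083
Arc 2: start y=0.000, vy=16.083 → t=3.282, apex=13.198, x_land=87.335, impact vy=-16.083
  bounce: vy ← 0.67·16.083 = 10.776
Arc 3: start y=0.000, vy=10.776 → t=2.199, apex=5.925, x_land=114.231, impact vy=-10.776
  bounce: vy ← 0.67·10.776 = 7.220
Arc 4: start y=0.000, vy=7.220 → t=1.473, apex=2.660, x_land=132.251, impact vy=-7.220
  bounce: vy ← 0.67·7.220 = 4.837

1 3.859 29.400 47.192
2 3.282 13.198 87.335
3 2.199 5.925 114.231
4 1.473 2.660 132.251
final: 132.251 4.837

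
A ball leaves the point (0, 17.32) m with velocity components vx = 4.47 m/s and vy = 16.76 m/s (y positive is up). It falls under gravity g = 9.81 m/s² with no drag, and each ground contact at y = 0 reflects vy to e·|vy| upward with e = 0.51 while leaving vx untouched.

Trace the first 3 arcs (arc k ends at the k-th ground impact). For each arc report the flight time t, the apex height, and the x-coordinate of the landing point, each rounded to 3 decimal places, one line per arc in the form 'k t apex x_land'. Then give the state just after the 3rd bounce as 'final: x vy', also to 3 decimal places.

1 4.248 31.637 18.989
2 2.590 8.229 30.569
3 1.321 2.140 36.474
final: 36.474 3.305

Arc 1: start y=17.320, vy=16.760 → t=4.248, apex=31.637, x_land=18.989, impact vy=-24.914
  bounce: vy ← 0.51·24.914 = 12.706
Arc 2: start y=0.000, vy=12.706 → t=2.590, apex=8.229, x_land=30.569, impact vy=-12.706
  bounce: vy ← 0.51·12.706 = 6.480
Arc 3: start y=0.000, vy=6.480 → t=1.321, apex=2.140, x_land=36.474, impact vy=-6.480
  bounce: vy ← 0.51·6.480 = 3.305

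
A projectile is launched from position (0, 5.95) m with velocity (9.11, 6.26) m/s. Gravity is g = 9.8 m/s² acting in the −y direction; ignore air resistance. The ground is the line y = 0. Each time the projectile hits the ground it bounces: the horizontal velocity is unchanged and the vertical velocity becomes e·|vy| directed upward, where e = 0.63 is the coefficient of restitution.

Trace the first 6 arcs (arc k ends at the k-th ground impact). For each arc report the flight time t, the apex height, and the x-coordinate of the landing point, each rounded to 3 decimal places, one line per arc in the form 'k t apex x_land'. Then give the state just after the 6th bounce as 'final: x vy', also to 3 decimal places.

Arc 1: start y=5.950, vy=6.260 → t=1.912, apex=7.949, x_land=17.423, impact vy=-12.482
  bounce: vy ← 0.63·12.482 = 7.864
Arc 2: start y=0.000, vy=7.864 → t=1.605, apex=3.155, x_land=32.043, impact vy=-7.864
  bounce: vy ← 0.63·7.864 = 4.954
Arc 3: start y=0.000, vy=4.954 → t=1.011, apex=1.252, x_land=41.254, impact vy=-4.954
  bounce: vy ← 0.63·4.954 = 3.121
Arc 4: start y=0.000, vy=3.121 → t=0.637, apex=0.497, x_land=47.057, impact vy=-3.121
  bounce: vy ← 0.63·3.121 = 1.966
Arc 5: start y=0.000, vy=1.966 → t=0.401, apex=0.197, x_land=50.712, impact vy=-1.966
  bounce: vy ← 0.63·1.966 = 1.239
Arc 6: start y=0.000, vy=1.239 → t=0.253, apex=0.078, x_land=53.016, impact vy=-1.239
  bounce: vy ← 0.63·1.239 = 0.780

1 1.912 7.949 17.423
2 1.605 3.155 32.043
3 1.011 1.252 41.254
4 0.637 0.497 47.057
5 0.401 0.197 50.712
6 0.253 0.078 53.016
final: 53.016 0.780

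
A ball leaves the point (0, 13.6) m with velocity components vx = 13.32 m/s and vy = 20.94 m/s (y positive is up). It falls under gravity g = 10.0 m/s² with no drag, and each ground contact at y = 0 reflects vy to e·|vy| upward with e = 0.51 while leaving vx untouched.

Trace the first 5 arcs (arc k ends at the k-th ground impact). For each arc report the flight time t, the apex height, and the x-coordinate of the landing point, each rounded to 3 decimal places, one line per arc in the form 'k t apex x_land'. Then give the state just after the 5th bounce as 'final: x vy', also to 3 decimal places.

Arc 1: start y=13.600, vy=20.940 → t=4.759, apex=35.524, x_land=63.396, impact vy=-26.655
  bounce: vy ← 0.51·26.655 = 13.594
Arc 2: start y=0.000, vy=13.594 → t=2.719, apex=9.240, x_land=99.611, impact vy=-13.594
  bounce: vy ← 0.51·13.594 = 6.933
Arc 3: start y=0.000, vy=6.933 → t=1.387, apex=2.403, x_land=118.080, impact vy=-6.933
  bounce: vy ← 0.51·6.933 = 3.536
Arc 4: start y=0.000, vy=3.536 → t=0.707, apex=0.625, x_land=127.500, impact vy=-3.536
  bounce: vy ← 0.51·3.536 = 1.803
Arc 5: start y=0.000, vy=1.803 → t=0.361, apex=0.163, x_land=132.303, impact vy=-1.803
  bounce: vy ← 0.51·1.803 = 0.920

1 4.759 35.524 63.396
2 2.719 9.240 99.611
3 1.387 2.403 118.080
4 0.707 0.625 127.500
5 0.361 0.163 132.303
final: 132.303 0.920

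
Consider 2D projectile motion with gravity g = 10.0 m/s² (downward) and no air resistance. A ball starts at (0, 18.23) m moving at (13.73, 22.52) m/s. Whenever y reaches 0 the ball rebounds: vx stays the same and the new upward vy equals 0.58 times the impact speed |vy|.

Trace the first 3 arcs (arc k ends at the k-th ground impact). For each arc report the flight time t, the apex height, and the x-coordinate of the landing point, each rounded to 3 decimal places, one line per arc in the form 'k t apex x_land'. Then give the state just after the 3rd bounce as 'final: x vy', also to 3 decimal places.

Arc 1: start y=18.230, vy=22.520 → t=5.205, apex=43.588, x_land=71.458, impact vy=-29.525
  bounce: vy ← 0.58·29.525 = 17.125
Arc 2: start y=0.000, vy=17.125 → t=3.425, apex=14.663, x_land=118.483, impact vy=-17.125
  bounce: vy ← 0.58·17.125 = 9.932
Arc 3: start y=0.000, vy=9.932 → t=1.986, apex=4.933, x_land=145.757, impact vy=-9.932
  bounce: vy ← 0.58·9.932 = 5.761

1 5.205 43.588 71.458
2 3.425 14.663 118.483
3 1.986 4.933 145.757
final: 145.757 5.761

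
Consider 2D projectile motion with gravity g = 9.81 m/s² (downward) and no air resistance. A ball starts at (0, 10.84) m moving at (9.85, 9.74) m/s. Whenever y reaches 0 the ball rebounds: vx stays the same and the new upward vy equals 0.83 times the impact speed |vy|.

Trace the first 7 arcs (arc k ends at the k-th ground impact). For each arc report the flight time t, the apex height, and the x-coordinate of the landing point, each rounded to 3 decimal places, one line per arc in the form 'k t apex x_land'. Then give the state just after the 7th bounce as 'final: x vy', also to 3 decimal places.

1 2.781 15.675 27.388
2 2.968 10.799 56.618
3 2.463 7.439 80.880
4 2.044 5.125 101.016
5 1.697 3.531 117.730
6 1.408 2.432 131.602
7 1.169 1.676 143.116
final: 143.116 4.759

Arc 1: start y=10.840, vy=9.740 → t=2.781, apex=15.675, x_land=27.388, impact vy=-17.537
  bounce: vy ← 0.83·17.537 = 14.556
Arc 2: start y=0.000, vy=14.556 → t=2.968, apex=10.799, x_land=56.618, impact vy=-14.556
  bounce: vy ← 0.83·14.556 = 12.081
Arc 3: start y=0.000, vy=12.081 → t=2.463, apex=7.439, x_land=80.880, impact vy=-12.081
  bounce: vy ← 0.83·12.081 = 10.027
Arc 4: start y=0.000, vy=10.027 → t=2.044, apex=5.125, x_land=101.016, impact vy=-10.027
  bounce: vy ← 0.83·10.027 = 8.323
Arc 5: start y=0.000, vy=8.323 → t=1.697, apex=3.531, x_land=117.730, impact vy=-8.323
  bounce: vy ← 0.83·8.323 = 6.908
Arc 6: start y=0.000, vy=6.908 → t=1.408, apex=2.432, x_land=131.602, impact vy=-6.908
  bounce: vy ← 0.83·6.908 = 5.734
Arc 7: start y=0.000, vy=5.734 → t=1.169, apex=1.676, x_land=143.116, impact vy=-5.734
  bounce: vy ← 0.83·5.734 = 4.759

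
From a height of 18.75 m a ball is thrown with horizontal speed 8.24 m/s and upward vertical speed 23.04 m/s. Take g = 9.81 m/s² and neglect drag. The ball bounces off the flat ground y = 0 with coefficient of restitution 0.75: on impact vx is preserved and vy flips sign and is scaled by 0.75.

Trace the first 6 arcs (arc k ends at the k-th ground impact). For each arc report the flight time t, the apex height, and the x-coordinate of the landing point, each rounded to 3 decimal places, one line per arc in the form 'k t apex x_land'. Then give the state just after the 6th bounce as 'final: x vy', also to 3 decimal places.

Arc 1: start y=18.750, vy=23.040 → t=5.405, apex=45.806, x_land=44.533, impact vy=-29.979
  bounce: vy ← 0.75·29.979 = 22.484
Arc 2: start y=0.000, vy=22.484 → t=4.584, apex=25.766, x_land=82.305, impact vy=-22.484
  bounce: vy ← 0.75·22.484 = 16.863
Arc 3: start y=0.000, vy=16.863 → t=3.438, apex=14.493, x_land=110.633, impact vy=-16.863
  bounce: vy ← 0.75·16.863 = 12.647
Arc 4: start y=0.000, vy=12.647 → t=2.578, apex=8.153, x_land=131.879, impact vy=-12.647
  bounce: vy ← 0.75·12.647 = 9.485
Arc 5: start y=0.000, vy=9.485 → t=1.934, apex=4.586, x_land=147.814, impact vy=-9.485
  bounce: vy ← 0.75·9.485 = 7.114
Arc 6: start y=0.000, vy=7.114 → t=1.450, apex=2.580, x_land=159.765, impact vy=-7.114
  bounce: vy ← 0.75·7.114 = 5.336

1 5.405 45.806 44.533
2 4.584 25.766 82.305
3 3.438 14.493 110.633
4 2.578 8.153 131.879
5 1.934 4.586 147.814
6 1.450 2.580 159.765
final: 159.765 5.336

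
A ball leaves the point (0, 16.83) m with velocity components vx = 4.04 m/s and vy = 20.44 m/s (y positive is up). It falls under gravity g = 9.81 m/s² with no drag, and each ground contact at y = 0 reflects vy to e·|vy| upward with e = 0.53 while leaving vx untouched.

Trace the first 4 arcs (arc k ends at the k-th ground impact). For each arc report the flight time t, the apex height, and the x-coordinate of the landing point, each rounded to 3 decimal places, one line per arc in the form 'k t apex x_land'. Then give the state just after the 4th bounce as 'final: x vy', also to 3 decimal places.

Arc 1: start y=16.830, vy=20.440 → t=4.872, apex=38.124, x_land=19.681, impact vy=-27.350
  bounce: vy ← 0.53·27.350 = 14.495
Arc 2: start y=0.000, vy=14.495 → t=2.955, apex=10.709, x_land=31.620, impact vy=-14.495
  bounce: vy ← 0.53·14.495 = 7.682
Arc 3: start y=0.000, vy=7.682 → t=1.566, apex=3.008, x_land=37.948, impact vy=-7.682
  bounce: vy ← 0.53·7.682 = 4.072
Arc 4: start y=0.000, vy=4.072 → t=0.830, apex=0.845, x_land=41.301, impact vy=-4.072
  bounce: vy ← 0.53·4.072 = 2.158

1 4.872 38.124 19.681
2 2.955 10.709 31.620
3 1.566 3.008 37.948
4 0.830 0.845 41.301
final: 41.301 2.158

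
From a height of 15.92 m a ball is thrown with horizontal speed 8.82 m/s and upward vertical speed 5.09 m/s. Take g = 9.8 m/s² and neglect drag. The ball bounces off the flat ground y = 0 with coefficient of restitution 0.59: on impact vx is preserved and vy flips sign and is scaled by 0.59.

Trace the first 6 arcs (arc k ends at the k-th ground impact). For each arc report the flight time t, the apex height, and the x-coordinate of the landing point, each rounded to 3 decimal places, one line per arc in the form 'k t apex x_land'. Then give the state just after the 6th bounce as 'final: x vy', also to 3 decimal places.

1 2.395 17.242 21.126
2 2.213 6.002 40.649
3 1.306 2.089 52.167
4 0.771 0.727 58.963
5 0.455 0.253 62.973
6 0.268 0.088 65.338
final: 65.338 0.775

Arc 1: start y=15.920, vy=5.090 → t=2.395, apex=17.242, x_land=21.126, impact vy=-18.383
  bounce: vy ← 0.59·18.383 = 10.846
Arc 2: start y=0.000, vy=10.846 → t=2.213, apex=6.002, x_land=40.649, impact vy=-10.846
  bounce: vy ← 0.59·10.846 = 6.399
Arc 3: start y=0.000, vy=6.399 → t=1.306, apex=2.089, x_land=52.167, impact vy=-6.399
  bounce: vy ← 0.59·6.399 = 3.776
Arc 4: start y=0.000, vy=3.776 → t=0.771, apex=0.727, x_land=58.963, impact vy=-3.776
  bounce: vy ← 0.59·3.776 = 2.228
Arc 5: start y=0.000, vy=2.228 → t=0.455, apex=0.253, x_land=62.973, impact vy=-2.228
  bounce: vy ← 0.59·2.228 = 1.314
Arc 6: start y=0.000, vy=1.314 → t=0.268, apex=0.088, x_land=65.338, impact vy=-1.314
  bounce: vy ← 0.59·1.314 = 0.775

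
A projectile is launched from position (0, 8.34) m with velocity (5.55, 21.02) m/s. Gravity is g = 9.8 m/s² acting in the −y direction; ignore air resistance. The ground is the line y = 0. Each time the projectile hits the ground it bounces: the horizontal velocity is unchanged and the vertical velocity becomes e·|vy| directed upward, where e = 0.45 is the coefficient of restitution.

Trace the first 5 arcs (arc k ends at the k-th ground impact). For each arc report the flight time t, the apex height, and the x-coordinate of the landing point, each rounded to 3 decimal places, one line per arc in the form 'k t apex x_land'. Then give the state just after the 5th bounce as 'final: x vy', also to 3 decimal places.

Arc 1: start y=8.340, vy=21.020 → t=4.655, apex=30.883, x_land=25.837, impact vy=-24.603
  bounce: vy ← 0.45·24.603 = 11.071
Arc 2: start y=0.000, vy=11.071 → t=2.259, apex=6.254, x_land=38.377, impact vy=-11.071
  bounce: vy ← 0.45·11.071 = 4.982
Arc 3: start y=0.000, vy=4.982 → t=1.017, apex=1.266, x_land=44.020, impact vy=-4.982
  bounce: vy ← 0.45·4.982 = 2.242
Arc 4: start y=0.000, vy=2.242 → t=0.458, apex=0.256, x_land=46.560, impact vy=-2.242
  bounce: vy ← 0.45·2.242 = 1.009
Arc 5: start y=0.000, vy=1.009 → t=0.206, apex=0.052, x_land=47.702, impact vy=-1.009
  bounce: vy ← 0.45·1.009 = 0.454

1 4.655 30.883 25.837
2 2.259 6.254 38.377
3 1.017 1.266 44.020
4 0.458 0.256 46.560
5 0.206 0.052 47.702
final: 47.702 0.454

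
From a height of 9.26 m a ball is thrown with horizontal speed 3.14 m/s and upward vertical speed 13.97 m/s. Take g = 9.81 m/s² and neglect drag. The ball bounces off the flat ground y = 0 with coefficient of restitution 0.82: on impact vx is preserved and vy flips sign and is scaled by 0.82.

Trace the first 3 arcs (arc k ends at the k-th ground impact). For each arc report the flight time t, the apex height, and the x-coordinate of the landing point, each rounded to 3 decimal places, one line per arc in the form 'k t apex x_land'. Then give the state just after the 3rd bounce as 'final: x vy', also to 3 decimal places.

1 3.403 19.207 10.685
2 3.245 12.915 20.875
3 2.661 8.684 29.231
final: 29.231 10.703

Arc 1: start y=9.260, vy=13.970 → t=3.403, apex=19.207, x_land=10.685, impact vy=-19.412
  bounce: vy ← 0.82·19.412 = 15.918
Arc 2: start y=0.000, vy=15.918 → t=3.245, apex=12.915, x_land=20.875, impact vy=-15.918
  bounce: vy ← 0.82·15.918 = 13.053
Arc 3: start y=0.000, vy=13.053 → t=2.661, apex=8.684, x_land=29.231, impact vy=-13.053
  bounce: vy ← 0.82·13.053 = 10.703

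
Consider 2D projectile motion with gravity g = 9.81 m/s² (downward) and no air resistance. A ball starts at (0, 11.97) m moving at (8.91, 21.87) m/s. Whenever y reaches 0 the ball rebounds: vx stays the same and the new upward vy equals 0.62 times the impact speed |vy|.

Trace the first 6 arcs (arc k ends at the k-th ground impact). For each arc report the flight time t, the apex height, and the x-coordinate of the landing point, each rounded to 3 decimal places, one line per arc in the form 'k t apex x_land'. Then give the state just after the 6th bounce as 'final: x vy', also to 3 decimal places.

1 4.952 36.348 44.118
2 3.376 13.972 74.194
3 2.093 5.371 92.842
4 1.298 2.065 104.403
5 0.804 0.794 111.571
6 0.499 0.305 116.015
final: 116.015 1.517

Arc 1: start y=11.970, vy=21.870 → t=4.952, apex=36.348, x_land=44.118, impact vy=-26.705
  bounce: vy ← 0.62·26.705 = 16.557
Arc 2: start y=0.000, vy=16.557 → t=3.376, apex=13.972, x_land=74.194, impact vy=-16.557
  bounce: vy ← 0.62·16.557 = 10.265
Arc 3: start y=0.000, vy=10.265 → t=2.093, apex=5.371, x_land=92.842, impact vy=-10.265
  bounce: vy ← 0.62·10.265 = 6.365
Arc 4: start y=0.000, vy=6.365 → t=1.298, apex=2.065, x_land=104.403, impact vy=-6.365
  bounce: vy ← 0.62·6.365 = 3.946
Arc 5: start y=0.000, vy=3.946 → t=0.804, apex=0.794, x_land=111.571, impact vy=-3.946
  bounce: vy ← 0.62·3.946 = 2.447
Arc 6: start y=0.000, vy=2.447 → t=0.499, apex=0.305, x_land=116.015, impact vy=-2.447
  bounce: vy ← 0.62·2.447 = 1.517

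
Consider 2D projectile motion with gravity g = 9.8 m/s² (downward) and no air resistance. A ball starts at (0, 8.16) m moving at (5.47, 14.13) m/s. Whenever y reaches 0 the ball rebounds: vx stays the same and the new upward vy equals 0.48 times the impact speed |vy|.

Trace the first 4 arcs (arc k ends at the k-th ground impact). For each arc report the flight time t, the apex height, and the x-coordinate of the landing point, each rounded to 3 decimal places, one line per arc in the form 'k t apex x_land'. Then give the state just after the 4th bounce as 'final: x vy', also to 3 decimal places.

1 3.377 18.347 18.471
2 1.858 4.227 28.632
3 0.892 0.974 33.510
4 0.428 0.224 35.851
final: 35.851 1.007

Arc 1: start y=8.160, vy=14.130 → t=3.377, apex=18.347, x_land=18.471, impact vy=-18.963
  bounce: vy ← 0.48·18.963 = 9.102
Arc 2: start y=0.000, vy=9.102 → t=1.858, apex=4.227, x_land=28.632, impact vy=-9.102
  bounce: vy ← 0.48·9.102 = 4.369
Arc 3: start y=0.000, vy=4.369 → t=0.892, apex=0.974, x_land=33.510, impact vy=-4.369
  bounce: vy ← 0.48·4.369 = 2.097
Arc 4: start y=0.000, vy=2.097 → t=0.428, apex=0.224, x_land=35.851, impact vy=-2.097
  bounce: vy ← 0.48·2.097 = 1.007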